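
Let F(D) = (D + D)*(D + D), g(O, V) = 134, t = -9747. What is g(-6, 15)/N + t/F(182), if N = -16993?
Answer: -183385235/2251504528 ≈ -0.081450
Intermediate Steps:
F(D) = 4*D² (F(D) = (2*D)*(2*D) = 4*D²)
g(-6, 15)/N + t/F(182) = 134/(-16993) - 9747/(4*182²) = 134*(-1/16993) - 9747/(4*33124) = -134/16993 - 9747/132496 = -183385235/2251504528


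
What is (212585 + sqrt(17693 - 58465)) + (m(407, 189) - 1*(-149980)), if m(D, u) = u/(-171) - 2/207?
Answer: 1425963760/3933 + 2*I*sqrt(10193) ≈ 3.6256e+5 + 201.92*I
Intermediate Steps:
m(D, u) = -2/207 - u/171 (m(D, u) = u*(-1/171) - 2*1/207 = -u/171 - 2/207 = -2/207 - u/171)
(212585 + sqrt(17693 - 58465)) + (m(407, 189) - 1*(-149980)) = (212585 + sqrt(17693 - 58465)) + ((-2/207 - 1/171*189) - 1*(-149980)) = (212585 + sqrt(-40772)) + ((-2/207 - 21/19) + 149980) = (212585 + 2*I*sqrt(10193)) + (-4385/3933 + 149980) = (212585 + 2*I*sqrt(10193)) + 589866955/3933 = 1425963760/3933 + 2*I*sqrt(10193)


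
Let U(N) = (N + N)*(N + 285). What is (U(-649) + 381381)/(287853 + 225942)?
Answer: 853853/513795 ≈ 1.6619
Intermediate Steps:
U(N) = 2*N*(285 + N) (U(N) = (2*N)*(285 + N) = 2*N*(285 + N))
(U(-649) + 381381)/(287853 + 225942) = (2*(-649)*(285 - 649) + 381381)/(287853 + 225942) = (2*(-649)*(-364) + 381381)/513795 = (472472 + 381381)*(1/513795) = 853853*(1/513795) = 853853/513795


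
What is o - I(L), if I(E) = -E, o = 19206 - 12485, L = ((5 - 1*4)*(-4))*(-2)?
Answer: 6729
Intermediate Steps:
L = 8 (L = ((5 - 4)*(-4))*(-2) = (1*(-4))*(-2) = -4*(-2) = 8)
o = 6721
o - I(L) = 6721 - (-1)*8 = 6721 - 1*(-8) = 6721 + 8 = 6729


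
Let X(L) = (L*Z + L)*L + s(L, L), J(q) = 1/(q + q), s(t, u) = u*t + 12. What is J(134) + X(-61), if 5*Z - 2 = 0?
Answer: 11982821/1340 ≈ 8942.4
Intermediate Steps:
Z = 2/5 (Z = 2/5 + (1/5)*0 = 2/5 + 0 = 2/5 ≈ 0.40000)
s(t, u) = 12 + t*u (s(t, u) = t*u + 12 = 12 + t*u)
J(q) = 1/(2*q)
X(L) = 12 + 12*L**2/5 (X(L) = (L*(2/5) + L)*L + (12 + L*L) = (2*L/5 + L)*L + (12 + L**2) = (7*L/5)*L + (12 + L**2) = 7*L**2/5 + (12 + L**2) = 12 + 12*L**2/5)
J(134) + X(-61) = (1/2)/134 + (12 + (12/5)*(-61)**2) = (1/2)*(1/134) + (12 + (12/5)*3721) = 1/268 + (12 + 44652/5) = 1/268 + 44712/5 = 11982821/1340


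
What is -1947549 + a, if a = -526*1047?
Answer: -2498271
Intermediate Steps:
a = -550722
-1947549 + a = -1947549 - 550722 = -2498271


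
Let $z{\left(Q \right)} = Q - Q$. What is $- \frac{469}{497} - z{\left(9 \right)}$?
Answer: $- \frac{67}{71} \approx -0.94366$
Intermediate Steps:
$z{\left(Q \right)} = 0$
$- \frac{469}{497} - z{\left(9 \right)} = - \frac{469}{497} - 0 = \left(-469\right) \frac{1}{497} + 0 = - \frac{67}{71} + 0 = - \frac{67}{71}$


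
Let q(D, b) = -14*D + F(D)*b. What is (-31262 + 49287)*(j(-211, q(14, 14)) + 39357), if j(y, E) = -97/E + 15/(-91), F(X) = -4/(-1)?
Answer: 36889811015/52 ≈ 7.0942e+8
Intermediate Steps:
F(X) = 4 (F(X) = -4*(-1) = 4)
q(D, b) = -14*D + 4*b
j(y, E) = -15/91 - 97/E (j(y, E) = -97/E + 15*(-1/91) = -97/E - 15/91 = -15/91 - 97/E)
(-31262 + 49287)*(j(-211, q(14, 14)) + 39357) = (-31262 + 49287)*((-15/91 - 97/(-14*14 + 4*14)) + 39357) = 18025*((-15/91 - 97/(-196 + 56)) + 39357) = 18025*((-15/91 - 97/(-140)) + 39357) = 18025*((-15/91 - 97*(-1/140)) + 39357) = 18025*((-15/91 + 97/140) + 39357) = 18025*(961/1820 + 39357) = 18025*(71630701/1820) = 36889811015/52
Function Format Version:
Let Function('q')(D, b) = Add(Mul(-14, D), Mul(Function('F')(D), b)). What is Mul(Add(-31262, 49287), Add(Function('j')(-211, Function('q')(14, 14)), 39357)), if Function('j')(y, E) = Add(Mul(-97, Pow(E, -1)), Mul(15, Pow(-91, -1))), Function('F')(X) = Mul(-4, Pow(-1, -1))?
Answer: Rational(36889811015, 52) ≈ 7.0942e+8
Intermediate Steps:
Function('F')(X) = 4 (Function('F')(X) = Mul(-4, -1) = 4)
Function('q')(D, b) = Add(Mul(-14, D), Mul(4, b))
Function('j')(y, E) = Add(Rational(-15, 91), Mul(-97, Pow(E, -1))) (Function('j')(y, E) = Add(Mul(-97, Pow(E, -1)), Mul(15, Rational(-1, 91))) = Add(Mul(-97, Pow(E, -1)), Rational(-15, 91)) = Add(Rational(-15, 91), Mul(-97, Pow(E, -1))))
Mul(Add(-31262, 49287), Add(Function('j')(-211, Function('q')(14, 14)), 39357)) = Mul(Add(-31262, 49287), Add(Add(Rational(-15, 91), Mul(-97, Pow(Add(Mul(-14, 14), Mul(4, 14)), -1))), 39357)) = Mul(18025, Add(Add(Rational(-15, 91), Mul(-97, Pow(Add(-196, 56), -1))), 39357)) = Mul(18025, Add(Add(Rational(-15, 91), Mul(-97, Pow(-140, -1))), 39357)) = Mul(18025, Add(Add(Rational(-15, 91), Mul(-97, Rational(-1, 140))), 39357)) = Mul(18025, Add(Add(Rational(-15, 91), Rational(97, 140)), 39357)) = Mul(18025, Add(Rational(961, 1820), 39357)) = Mul(18025, Rational(71630701, 1820)) = Rational(36889811015, 52)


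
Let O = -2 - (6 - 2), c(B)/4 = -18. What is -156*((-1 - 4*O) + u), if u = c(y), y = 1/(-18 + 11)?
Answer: 7644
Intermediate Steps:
y = -⅐ (y = 1/(-7) = -⅐ ≈ -0.14286)
c(B) = -72 (c(B) = 4*(-18) = -72)
u = -72
O = -6 (O = -2 - 1*4 = -2 - 4 = -6)
-156*((-1 - 4*O) + u) = -156*((-1 - 4*(-6)) - 72) = -156*((-1 + 24) - 72) = -156*(23 - 72) = -156*(-49) = 7644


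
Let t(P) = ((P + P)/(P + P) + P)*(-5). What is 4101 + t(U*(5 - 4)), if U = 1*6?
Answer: 4066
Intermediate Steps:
U = 6
t(P) = -5 - 5*P (t(P) = ((2*P)/((2*P)) + P)*(-5) = ((2*P)*(1/(2*P)) + P)*(-5) = (1 + P)*(-5) = -5 - 5*P)
4101 + t(U*(5 - 4)) = 4101 + (-5 - 30*(5 - 4)) = 4101 + (-5 - 30) = 4101 - 35 = 4066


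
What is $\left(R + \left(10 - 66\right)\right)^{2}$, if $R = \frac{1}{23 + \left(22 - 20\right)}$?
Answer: $\frac{1957201}{625} \approx 3131.5$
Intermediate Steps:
$R = \frac{1}{25}$ ($R = \frac{1}{23 + \left(22 - 20\right)} = \frac{1}{23 + 2} = \frac{1}{25} \approx 0.04$)
$\left(R + \left(10 - 66\right)\right)^{2} = \left(\frac{1}{25} + \left(10 - 66\right)\right)^{2} = \left(\frac{1}{25} - 56\right)^{2} = \left(- \frac{1399}{25}\right)^{2} = \frac{1957201}{625}$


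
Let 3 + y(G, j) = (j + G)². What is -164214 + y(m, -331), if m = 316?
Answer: -163992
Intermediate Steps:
y(G, j) = -3 + (G + j)² (y(G, j) = -3 + (j + G)² = -3 + (G + j)²)
-164214 + y(m, -331) = -164214 + (-3 + (316 - 331)²) = -164214 + (-3 + (-15)²) = -164214 + (-3 + 225) = -164214 + 222 = -163992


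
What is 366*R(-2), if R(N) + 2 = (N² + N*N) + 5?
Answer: 4026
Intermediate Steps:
R(N) = 3 + 2*N² (R(N) = -2 + ((N² + N*N) + 5) = -2 + ((N² + N²) + 5) = -2 + (2*N² + 5) = -2 + (5 + 2*N²) = 3 + 2*N²)
366*R(-2) = 366*(3 + 2*(-2)²) = 366*(3 + 2*4) = 366*(3 + 8) = 366*11 = 4026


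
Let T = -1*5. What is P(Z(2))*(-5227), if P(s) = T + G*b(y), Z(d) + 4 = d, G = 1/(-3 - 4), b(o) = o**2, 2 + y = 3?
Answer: 188172/7 ≈ 26882.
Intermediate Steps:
y = 1 (y = -2 + 3 = 1)
G = -1/7 (G = 1/(-7) = -1/7 ≈ -0.14286)
Z(d) = -4 + d
T = -5
P(s) = -36/7 (P(s) = -5 - 1/7*1**2 = -5 - 1/7*1 = -5 - 1/7 = -36/7)
P(Z(2))*(-5227) = -36/7*(-5227) = 188172/7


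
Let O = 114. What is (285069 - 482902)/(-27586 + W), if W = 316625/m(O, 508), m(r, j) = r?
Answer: 22552962/2828179 ≈ 7.9744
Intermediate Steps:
W = 316625/114 ≈ 2777.4
(285069 - 482902)/(-27586 + W) = (285069 - 482902)/(-27586 + 316625/114) = -197833/(-2828179/114) = -197833*(-114/2828179) = 22552962/2828179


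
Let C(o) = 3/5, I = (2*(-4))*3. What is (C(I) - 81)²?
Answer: 161604/25 ≈ 6464.2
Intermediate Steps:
I = -24 (I = -8*3 = -24)
C(o) = ⅗ (C(o) = 3*(⅕) = ⅗)
(C(I) - 81)² = (⅗ - 81)² = (-402/5)² = 161604/25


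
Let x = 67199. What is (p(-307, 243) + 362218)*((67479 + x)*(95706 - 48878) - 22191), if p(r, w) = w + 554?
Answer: 2289419147246895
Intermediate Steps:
p(r, w) = 554 + w
(p(-307, 243) + 362218)*((67479 + x)*(95706 - 48878) - 22191) = ((554 + 243) + 362218)*((67479 + 67199)*(95706 - 48878) - 22191) = (797 + 362218)*(134678*46828 - 22191) = 363015*(6306701384 - 22191) = 363015*6306679193 = 2289419147246895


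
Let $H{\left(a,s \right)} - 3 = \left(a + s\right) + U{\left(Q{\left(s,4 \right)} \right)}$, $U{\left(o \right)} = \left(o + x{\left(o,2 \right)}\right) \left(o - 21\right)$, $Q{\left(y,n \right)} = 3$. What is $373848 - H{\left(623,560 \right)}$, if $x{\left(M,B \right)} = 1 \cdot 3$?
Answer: $372770$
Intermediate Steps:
$x{\left(M,B \right)} = 3$
$U{\left(o \right)} = \left(-21 + o\right) \left(3 + o\right)$ ($U{\left(o \right)} = \left(o + 3\right) \left(o - 21\right) = \left(3 + o\right) \left(-21 + o\right) = \left(-21 + o\right) \left(3 + o\right)$)
$H{\left(a,s \right)} = -105 + a + s$ ($H{\left(a,s \right)} = 3 - \left(108 - a - s\right) = 3 + \left(-108 + a + s\right) = -105 + a + s$)
$373848 - H{\left(623,560 \right)} = 373848 - \left(-105 + 623 + 560\right) = 373848 - 1078 = 372770$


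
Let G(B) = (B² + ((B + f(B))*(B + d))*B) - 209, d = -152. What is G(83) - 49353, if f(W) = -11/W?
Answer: -517255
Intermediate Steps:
G(B) = -209 + B² + B*(-152 + B)*(B - 11/B) (G(B) = (B² + ((B - 11/B)*(B - 152))*B) - 209 = (B² + ((B - 11/B)*(-152 + B))*B) - 209 = (B² + ((-152 + B)*(B - 11/B))*B) - 209 = (B² + B*(-152 + B)*(B - 11/B)) - 209 = -209 + B² + B*(-152 + B)*(B - 11/B))
G(83) - 49353 = (1463 + 83³ - 151*83² - 11*83) - 49353 = (1463 + 571787 - 151*6889 - 913) - 49353 = (1463 + 571787 - 1040239 - 913) - 49353 = -467902 - 49353 = -517255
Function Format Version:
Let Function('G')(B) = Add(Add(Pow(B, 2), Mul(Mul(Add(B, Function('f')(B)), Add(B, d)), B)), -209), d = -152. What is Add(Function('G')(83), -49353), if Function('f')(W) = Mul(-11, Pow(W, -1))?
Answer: -517255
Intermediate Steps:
Function('G')(B) = Add(-209, Pow(B, 2), Mul(B, Add(-152, B), Add(B, Mul(-11, Pow(B, -1))))) (Function('G')(B) = Add(Add(Pow(B, 2), Mul(Mul(Add(B, Mul(-11, Pow(B, -1))), Add(B, -152)), B)), -209) = Add(Add(Pow(B, 2), Mul(Mul(Add(B, Mul(-11, Pow(B, -1))), Add(-152, B)), B)), -209) = Add(Add(Pow(B, 2), Mul(Mul(Add(-152, B), Add(B, Mul(-11, Pow(B, -1)))), B)), -209) = Add(Add(Pow(B, 2), Mul(B, Add(-152, B), Add(B, Mul(-11, Pow(B, -1))))), -209) = Add(-209, Pow(B, 2), Mul(B, Add(-152, B), Add(B, Mul(-11, Pow(B, -1))))))
Add(Function('G')(83), -49353) = Add(Add(1463, Pow(83, 3), Mul(-151, Pow(83, 2)), Mul(-11, 83)), -49353) = Add(Add(1463, 571787, Mul(-151, 6889), -913), -49353) = Add(Add(1463, 571787, -1040239, -913), -49353) = Add(-467902, -49353) = -517255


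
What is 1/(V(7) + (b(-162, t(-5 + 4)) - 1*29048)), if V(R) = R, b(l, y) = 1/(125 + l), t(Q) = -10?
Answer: -37/1074518 ≈ -3.4434e-5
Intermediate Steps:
1/(V(7) + (b(-162, t(-5 + 4)) - 1*29048)) = 1/(7 + (1/(125 - 162) - 1*29048)) = 1/(7 + (1/(-37) - 29048)) = 1/(7 + (-1/37 - 29048)) = 1/(7 - 1074777/37) = 1/(-1074518/37) = -37/1074518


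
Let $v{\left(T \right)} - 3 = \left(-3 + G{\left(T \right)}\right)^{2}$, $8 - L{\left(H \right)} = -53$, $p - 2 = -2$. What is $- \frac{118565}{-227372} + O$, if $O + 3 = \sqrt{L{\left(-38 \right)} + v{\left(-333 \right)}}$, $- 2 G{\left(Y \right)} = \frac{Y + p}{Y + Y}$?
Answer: $- \frac{563551}{227372} + \frac{\sqrt{1193}}{4} \approx 6.1564$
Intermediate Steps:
$p = 0$ ($p = 2 - 2 = 0$)
$L{\left(H \right)} = 61$ ($L{\left(H \right)} = 8 - -53 = 8 + 53 = 61$)
$G{\left(Y \right)} = - \frac{1}{4}$ ($G{\left(Y \right)} = - \frac{\left(Y + 0\right) \frac{1}{Y + Y}}{2} = - \frac{Y \frac{1}{2 Y}}{2} = \left(- \frac{1}{2}\right) \frac{1}{2} = - \frac{1}{4}$)
$v{\left(T \right)} = \frac{217}{16}$ ($v{\left(T \right)} = 3 + \left(-3 - \frac{1}{4}\right)^{2} = 3 + \left(- \frac{13}{4}\right)^{2} = 3 + \frac{169}{16} = \frac{217}{16}$)
$O = -3 + \frac{\sqrt{1193}}{4}$ ($O = -3 + \sqrt{61 + \frac{217}{16}} = -3 + \sqrt{\frac{1193}{16}} = -3 + \frac{\sqrt{1193}}{4} \approx 5.635$)
$- \frac{118565}{-227372} + O = - \frac{118565}{-227372} - \left(3 - \frac{\sqrt{1193}}{4}\right) = \left(-118565\right) \left(- \frac{1}{227372}\right) - \left(3 - \frac{\sqrt{1193}}{4}\right) = \frac{118565}{227372} - \left(3 - \frac{\sqrt{1193}}{4}\right) = - \frac{563551}{227372} + \frac{\sqrt{1193}}{4}$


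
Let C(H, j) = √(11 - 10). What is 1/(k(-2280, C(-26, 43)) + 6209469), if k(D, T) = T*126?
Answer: 1/6209595 ≈ 1.6104e-7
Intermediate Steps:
C(H, j) = 1 (C(H, j) = √1 = 1)
k(D, T) = 126*T
1/(k(-2280, C(-26, 43)) + 6209469) = 1/(126*1 + 6209469) = 1/(126 + 6209469) = 1/6209595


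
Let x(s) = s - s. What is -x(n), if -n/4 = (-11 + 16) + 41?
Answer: 0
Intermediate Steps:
n = -184 (n = -4*((-11 + 16) + 41) = -4*(5 + 41) = -4*46 = -184)
x(s) = 0
-x(n) = -1*0 = 0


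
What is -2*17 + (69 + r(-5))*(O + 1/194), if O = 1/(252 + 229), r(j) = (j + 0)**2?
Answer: -1554613/46657 ≈ -33.320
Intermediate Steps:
r(j) = j**2
O = 1/481 ≈ 0.0020790
-2*17 + (69 + r(-5))*(O + 1/194) = -2*17 + (69 + (-5)**2)*(1/481 + 1/194) = -34 + (69 + 25)*(1/481 + 1/194) = -34 + 94*(675/93314) = -34 + 31725/46657 = -1554613/46657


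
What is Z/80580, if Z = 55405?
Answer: 11081/16116 ≈ 0.68758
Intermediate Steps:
Z/80580 = 55405/80580 = 55405*(1/80580) = 11081/16116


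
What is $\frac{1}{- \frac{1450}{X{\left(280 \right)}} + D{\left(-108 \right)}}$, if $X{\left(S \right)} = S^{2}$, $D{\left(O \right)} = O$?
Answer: $- \frac{1568}{169373} \approx -0.0092577$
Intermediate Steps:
$\frac{1}{- \frac{1450}{X{\left(280 \right)}} + D{\left(-108 \right)}} = \frac{1}{- \frac{1450}{280^{2}} - 108} = \frac{1}{- \frac{1450}{78400} - 108} = \frac{1}{\left(-1450\right) \frac{1}{78400} - 108} = \frac{1}{- \frac{29}{1568} - 108} = \frac{1}{- \frac{169373}{1568}} = - \frac{1568}{169373}$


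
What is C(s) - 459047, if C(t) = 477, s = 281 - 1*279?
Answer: -458570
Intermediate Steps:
s = 2 (s = 281 - 279 = 2)
C(s) - 459047 = 477 - 459047 = -458570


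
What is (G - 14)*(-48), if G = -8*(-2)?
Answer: -96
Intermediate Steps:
G = 16
(G - 14)*(-48) = (16 - 14)*(-48) = 2*(-48) = -96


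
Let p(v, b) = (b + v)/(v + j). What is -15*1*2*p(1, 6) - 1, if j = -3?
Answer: 104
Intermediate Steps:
p(v, b) = (b + v)/(-3 + v) (p(v, b) = (b + v)/(v - 3) = (b + v)/(-3 + v))
-15*1*2*p(1, 6) - 1 = -15*1*2*(6 + 1)/(-3 + 1) - 1 = -30*7/(-2) - 1 = -30*(-1/2*7) - 1 = -30*(-7)/2 - 1 = -15*(-7) - 1 = 105 - 1 = 104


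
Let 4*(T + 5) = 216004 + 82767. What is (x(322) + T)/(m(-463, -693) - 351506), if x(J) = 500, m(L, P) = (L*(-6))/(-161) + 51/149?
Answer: -7214715739/33730732580 ≈ -0.21389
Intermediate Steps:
T = 298751/4 (T = -5 + (216004 + 82767)/4 = -5 + (1/4)*298771 = -5 + 298771/4 = 298751/4 ≈ 74688.)
m(L, P) = 51/149 + 6*L/161 (m(L, P) = -6*L*(-1/161) + 51*(1/149) = 6*L/161 + 51/149 = 51/149 + 6*L/161)
(x(322) + T)/(m(-463, -693) - 351506) = (500 + 298751/4)/((51/149 + (6/161)*(-463)) - 351506) = 300751/(4*((51/149 - 2778/161) - 351506)) = 300751/(4*(-405711/23989 - 351506)) = 300751/(4*(-8432683145/23989)) = (300751/4)*(-23989/8432683145) = -7214715739/33730732580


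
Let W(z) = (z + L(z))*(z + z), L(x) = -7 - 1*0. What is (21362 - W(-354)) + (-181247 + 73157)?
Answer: -342316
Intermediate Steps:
L(x) = -7 (L(x) = -7 + 0 = -7)
W(z) = 2*z*(-7 + z) (W(z) = (z - 7)*(z + z) = (-7 + z)*(2*z) = 2*z*(-7 + z))
(21362 - W(-354)) + (-181247 + 73157) = (21362 - 2*(-354)*(-7 - 354)) + (-181247 + 73157) = (21362 - 2*(-354)*(-361)) - 108090 = (21362 - 1*255588) - 108090 = (21362 - 255588) - 108090 = -234226 - 108090 = -342316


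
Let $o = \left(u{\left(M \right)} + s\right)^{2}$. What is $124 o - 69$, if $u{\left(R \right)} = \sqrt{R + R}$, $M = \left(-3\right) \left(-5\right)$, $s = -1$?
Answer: $3775 - 248 \sqrt{30} \approx 2416.6$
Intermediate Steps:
$M = 15$
$u{\left(R \right)} = \sqrt{2} \sqrt{R}$ ($u{\left(R \right)} = \sqrt{2 R} = \sqrt{2} \sqrt{R}$)
$o = \left(-1 + \sqrt{30}\right)^{2}$ ($o = \left(\sqrt{2} \sqrt{15} - 1\right)^{2} = \left(\sqrt{30} - 1\right)^{2} = \left(-1 + \sqrt{30}\right)^{2} \approx 20.046$)
$124 o - 69 = 124 \left(1 - \sqrt{30}\right)^{2} - 69 = -69 + 124 \left(1 - \sqrt{30}\right)^{2}$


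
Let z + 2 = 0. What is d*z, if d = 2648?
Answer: -5296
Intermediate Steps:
z = -2 (z = -2 + 0 = -2)
d*z = 2648*(-2) = -5296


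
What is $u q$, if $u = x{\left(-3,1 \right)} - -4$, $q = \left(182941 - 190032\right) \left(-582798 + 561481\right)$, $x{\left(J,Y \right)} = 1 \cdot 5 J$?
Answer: $-1662747317$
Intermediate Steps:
$x{\left(J,Y \right)} = 5 J$
$q = 151158847$ ($q = \left(-7091\right) \left(-21317\right) = 151158847$)
$u = -11$ ($u = 5 \left(-3\right) - -4 = -15 + 4 = -11$)
$u q = \left(-11\right) 151158847 = -1662747317$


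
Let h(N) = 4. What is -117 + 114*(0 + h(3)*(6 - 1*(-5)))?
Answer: 4899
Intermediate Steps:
-117 + 114*(0 + h(3)*(6 - 1*(-5))) = -117 + 114*(0 + 4*(6 - 1*(-5))) = -117 + 114*(0 + 4*(6 + 5)) = -117 + 114*(0 + 4*11) = -117 + 114*(0 + 44) = -117 + 114*44 = -117 + 5016 = 4899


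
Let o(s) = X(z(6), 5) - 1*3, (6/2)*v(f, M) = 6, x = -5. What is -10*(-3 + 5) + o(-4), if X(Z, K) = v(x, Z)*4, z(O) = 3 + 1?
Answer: -15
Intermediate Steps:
v(f, M) = 2 (v(f, M) = (1/3)*6 = 2)
z(O) = 4
X(Z, K) = 8 (X(Z, K) = 2*4 = 8)
o(s) = 5 (o(s) = 8 - 1*3 = 8 - 3 = 5)
-10*(-3 + 5) + o(-4) = -10*(-3 + 5) + 5 = -10*2 + 5 = -20 + 5 = -15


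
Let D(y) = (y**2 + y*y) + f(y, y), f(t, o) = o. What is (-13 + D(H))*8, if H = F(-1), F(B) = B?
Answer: -96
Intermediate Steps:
H = -1
D(y) = y + 2*y**2 (D(y) = (y**2 + y*y) + y = (y**2 + y**2) + y = 2*y**2 + y = y + 2*y**2)
(-13 + D(H))*8 = (-13 - (1 + 2*(-1)))*8 = (-13 - (1 - 2))*8 = (-13 - 1*(-1))*8 = (-13 + 1)*8 = -12*8 = -96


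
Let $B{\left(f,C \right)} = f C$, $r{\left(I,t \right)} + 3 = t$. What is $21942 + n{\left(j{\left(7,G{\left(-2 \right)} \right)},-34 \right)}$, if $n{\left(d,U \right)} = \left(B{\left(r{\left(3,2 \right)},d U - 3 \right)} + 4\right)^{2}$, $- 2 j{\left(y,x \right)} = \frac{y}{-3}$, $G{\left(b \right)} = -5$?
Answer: $\frac{217078}{9} \approx 24120.0$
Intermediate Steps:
$r{\left(I,t \right)} = -3 + t$
$B{\left(f,C \right)} = C f$
$j{\left(y,x \right)} = \frac{y}{6}$ ($j{\left(y,x \right)} = - \frac{y \frac{1}{-3}}{2} = - \frac{y \left(- \frac{1}{3}\right)}{2} = - \frac{\left(- \frac{1}{3}\right) y}{2} = \frac{y}{6}$)
$n{\left(d,U \right)} = \left(7 - U d\right)^{2}$ ($n{\left(d,U \right)} = \left(\left(d U - 3\right) \left(-3 + 2\right) + 4\right)^{2} = \left(\left(U d - 3\right) \left(-1\right) + 4\right)^{2} = \left(\left(-3 + U d\right) \left(-1\right) + 4\right)^{2} = \left(\left(3 - U d\right) + 4\right)^{2} = \left(7 - U d\right)^{2}$)
$21942 + n{\left(j{\left(7,G{\left(-2 \right)} \right)},-34 \right)} = 21942 + \left(7 - - 34 \cdot \frac{1}{6} \cdot 7\right)^{2} = 21942 + \left(7 - \left(-34\right) \frac{7}{6}\right)^{2} = 21942 + \left(7 + \frac{119}{3}\right)^{2} = 21942 + \left(\frac{140}{3}\right)^{2} = 21942 + \frac{19600}{9} = \frac{217078}{9}$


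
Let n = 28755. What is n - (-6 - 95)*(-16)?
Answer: 27139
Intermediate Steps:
n - (-6 - 95)*(-16) = 28755 - (-6 - 95)*(-16) = 28755 - (-101)*(-16) = 28755 - 1*1616 = 28755 - 1616 = 27139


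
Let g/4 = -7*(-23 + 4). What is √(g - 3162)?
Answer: I*√2630 ≈ 51.284*I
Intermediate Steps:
g = 532 (g = 4*(-7*(-23 + 4)) = 4*(-7*(-19)) = 4*133 = 532)
√(g - 3162) = √(532 - 3162) = √(-2630) = I*√2630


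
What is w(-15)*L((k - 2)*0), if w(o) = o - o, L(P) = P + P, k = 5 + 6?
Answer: 0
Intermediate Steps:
k = 11
L(P) = 2*P
w(o) = 0
w(-15)*L((k - 2)*0) = 0*(2*((11 - 2)*0)) = 0*(2*(9*0)) = 0*(2*0) = 0*0 = 0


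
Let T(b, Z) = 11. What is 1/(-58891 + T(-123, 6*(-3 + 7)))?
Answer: -1/58880 ≈ -1.6984e-5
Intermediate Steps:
1/(-58891 + T(-123, 6*(-3 + 7))) = 1/(-58891 + 11) = 1/(-58880) = -1/58880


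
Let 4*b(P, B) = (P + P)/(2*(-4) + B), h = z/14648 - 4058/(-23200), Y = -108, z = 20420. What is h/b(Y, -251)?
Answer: 2876980547/382312800 ≈ 7.5252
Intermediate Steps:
h = 33324099/21239600 (h = 20420/14648 - 4058/(-23200) = 20420*(1/14648) - 4058*(-1/23200) = 5105/3662 + 2029/11600 = 33324099/21239600 ≈ 1.5690)
b(P, B) = P/(2*(-8 + B)) (b(P, B) = ((P + P)/(2*(-4) + B))/4 = ((2*P)/(-8 + B))/4 = (2*P/(-8 + B))/4 = P/(2*(-8 + B)))
h/b(Y, -251) = 33324099/(21239600*(((½)*(-108)/(-8 - 251)))) = 33324099/(21239600*(((½)*(-108)/(-259)))) = 33324099/(21239600*(((½)*(-108)*(-1/259)))) = 33324099/(21239600*(54/259)) = (33324099/21239600)*(259/54) = 2876980547/382312800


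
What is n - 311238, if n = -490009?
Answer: -801247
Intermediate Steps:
n - 311238 = -490009 - 311238 = -801247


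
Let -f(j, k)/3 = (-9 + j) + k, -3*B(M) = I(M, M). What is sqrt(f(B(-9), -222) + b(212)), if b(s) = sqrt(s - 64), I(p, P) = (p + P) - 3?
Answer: sqrt(672 + 2*sqrt(37)) ≈ 26.157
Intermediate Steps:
I(p, P) = -3 + P + p (I(p, P) = (P + p) - 3 = -3 + P + p)
B(M) = 1 - 2*M/3 (B(M) = -(-3 + M + M)/3 = -(-3 + 2*M)/3 = 1 - 2*M/3)
f(j, k) = 27 - 3*j - 3*k (f(j, k) = -3*((-9 + j) + k) = -3*(-9 + j + k) = 27 - 3*j - 3*k)
b(s) = sqrt(-64 + s)
sqrt(f(B(-9), -222) + b(212)) = sqrt((27 - 3*(1 - 2/3*(-9)) - 3*(-222)) + sqrt(-64 + 212)) = sqrt((27 - 3*(1 + 6) + 666) + sqrt(148)) = sqrt((27 - 3*7 + 666) + 2*sqrt(37)) = sqrt((27 - 21 + 666) + 2*sqrt(37)) = sqrt(672 + 2*sqrt(37))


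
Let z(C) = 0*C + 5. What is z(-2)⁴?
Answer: 625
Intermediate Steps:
z(C) = 5 (z(C) = 0 + 5 = 5)
z(-2)⁴ = 5⁴ = 625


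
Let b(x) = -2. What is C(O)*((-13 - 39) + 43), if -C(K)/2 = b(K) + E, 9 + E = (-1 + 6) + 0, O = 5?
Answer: -108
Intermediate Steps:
E = -4 (E = -9 + ((-1 + 6) + 0) = -9 + (5 + 0) = -9 + 5 = -4)
C(K) = 12 (C(K) = -2*(-2 - 4) = -2*(-6) = 12)
C(O)*((-13 - 39) + 43) = 12*((-13 - 39) + 43) = 12*(-52 + 43) = 12*(-9) = -108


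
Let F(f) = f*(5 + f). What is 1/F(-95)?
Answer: 1/8550 ≈ 0.00011696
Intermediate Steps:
1/F(-95) = 1/(-95*(5 - 95)) = 1/(-95*(-90)) = 1/8550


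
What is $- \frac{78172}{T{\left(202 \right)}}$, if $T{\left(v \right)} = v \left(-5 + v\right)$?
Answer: $- \frac{39086}{19897} \approx -1.9644$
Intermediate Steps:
$- \frac{78172}{T{\left(202 \right)}} = - \frac{78172}{202 \left(-5 + 202\right)} = - \frac{78172}{202 \cdot 197} = - \frac{78172}{39794} = \left(-78172\right) \frac{1}{39794} = - \frac{39086}{19897}$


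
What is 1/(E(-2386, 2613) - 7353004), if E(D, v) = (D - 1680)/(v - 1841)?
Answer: -386/2838261577 ≈ -1.3600e-7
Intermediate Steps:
E(D, v) = (-1680 + D)/(-1841 + v)
1/(E(-2386, 2613) - 7353004) = 1/((-1680 - 2386)/(-1841 + 2613) - 7353004) = 1/(-4066/772 - 7353004) = 1/((1/772)*(-4066) - 7353004) = 1/(-2033/386 - 7353004) = 1/(-2838261577/386) = -386/2838261577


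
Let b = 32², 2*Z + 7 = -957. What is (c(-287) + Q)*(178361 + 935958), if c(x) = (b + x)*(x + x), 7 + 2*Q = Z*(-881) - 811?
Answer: -235261713194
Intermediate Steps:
Z = -482 (Z = -7/2 + (½)*(-957) = -7/2 - 957/2 = -482)
b = 1024
Q = 211912 (Q = -7/2 + (-482*(-881) - 811)/2 = -7/2 + (424642 - 811)/2 = -7/2 + (½)*423831 = -7/2 + 423831/2 = 211912)
c(x) = 2*x*(1024 + x) (c(x) = (1024 + x)*(x + x) = (1024 + x)*(2*x) = 2*x*(1024 + x))
(c(-287) + Q)*(178361 + 935958) = (2*(-287)*(1024 - 287) + 211912)*(178361 + 935958) = (2*(-287)*737 + 211912)*1114319 = (-423038 + 211912)*1114319 = -211126*1114319 = -235261713194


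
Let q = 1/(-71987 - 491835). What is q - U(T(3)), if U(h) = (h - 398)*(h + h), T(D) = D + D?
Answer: 2652218687/563822 ≈ 4704.0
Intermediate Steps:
T(D) = 2*D
q = -1/563822 (q = 1/(-563822) = -1/563822 ≈ -1.7736e-6)
U(h) = 2*h*(-398 + h) (U(h) = (-398 + h)*(2*h) = 2*h*(-398 + h))
q - U(T(3)) = -1/563822 - 2*2*3*(-398 + 2*3) = -1/563822 - 2*6*(-398 + 6) = -1/563822 - 2*6*(-392) = -1/563822 - 1*(-4704) = -1/563822 + 4704 = 2652218687/563822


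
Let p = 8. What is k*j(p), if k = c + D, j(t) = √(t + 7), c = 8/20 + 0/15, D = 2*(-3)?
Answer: -28*√15/5 ≈ -21.689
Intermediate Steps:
D = -6
c = ⅖ (c = 8*(1/20) + 0*(1/15) = ⅖ + 0 = ⅖ ≈ 0.40000)
j(t) = √(7 + t)
k = -28/5 (k = ⅖ - 6 = -28/5 ≈ -5.6000)
k*j(p) = -28*√(7 + 8)/5 = -28*√15/5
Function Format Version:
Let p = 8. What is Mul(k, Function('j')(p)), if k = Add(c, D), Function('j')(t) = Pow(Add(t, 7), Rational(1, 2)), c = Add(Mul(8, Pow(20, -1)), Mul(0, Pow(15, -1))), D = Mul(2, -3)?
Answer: Mul(Rational(-28, 5), Pow(15, Rational(1, 2))) ≈ -21.689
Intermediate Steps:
D = -6
c = Rational(2, 5) (c = Add(Mul(8, Rational(1, 20)), Mul(0, Rational(1, 15))) = Add(Rational(2, 5), 0) = Rational(2, 5) ≈ 0.40000)
Function('j')(t) = Pow(Add(7, t), Rational(1, 2))
k = Rational(-28, 5) (k = Add(Rational(2, 5), -6) = Rational(-28, 5) ≈ -5.6000)
Mul(k, Function('j')(p)) = Mul(Rational(-28, 5), Pow(Add(7, 8), Rational(1, 2))) = Mul(Rational(-28, 5), Pow(15, Rational(1, 2)))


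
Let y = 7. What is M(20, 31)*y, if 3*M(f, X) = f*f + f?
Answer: 980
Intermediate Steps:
M(f, X) = f/3 + f²/3 (M(f, X) = (f*f + f)/3 = (f² + f)/3 = (f + f²)/3 = f/3 + f²/3)
M(20, 31)*y = ((⅓)*20*(1 + 20))*7 = ((⅓)*20*21)*7 = 140*7 = 980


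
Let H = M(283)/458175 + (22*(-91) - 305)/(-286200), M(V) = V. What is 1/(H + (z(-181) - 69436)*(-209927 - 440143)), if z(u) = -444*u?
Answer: -582798600/4140180833131998203 ≈ -1.4077e-10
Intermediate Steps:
H = 5057797/582798600 (H = 283/458175 + (22*(-91) - 305)/(-286200) = 283*(1/458175) + (-2002 - 305)*(-1/286200) = 283/458175 - 2307*(-1/286200) = 283/458175 + 769/95400 = 5057797/582798600 ≈ 0.0086785)
1/(H + (z(-181) - 69436)*(-209927 - 440143)) = 1/(5057797/582798600 + (-444*(-181) - 69436)*(-209927 - 440143)) = 1/(5057797/582798600 + (80364 - 69436)*(-650070)) = 1/(5057797/582798600 + 10928*(-650070)) = 1/(5057797/582798600 - 7103964960) = 1/(-4140180833131998203/582798600) = -582798600/4140180833131998203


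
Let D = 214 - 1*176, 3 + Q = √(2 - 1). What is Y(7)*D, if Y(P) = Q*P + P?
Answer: -266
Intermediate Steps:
Q = -2 (Q = -3 + √(2 - 1) = -3 + √1 = -3 + 1 = -2)
D = 38 (D = 214 - 176 = 38)
Y(P) = -P (Y(P) = -2*P + P = -P)
Y(7)*D = -1*7*38 = -7*38 = -266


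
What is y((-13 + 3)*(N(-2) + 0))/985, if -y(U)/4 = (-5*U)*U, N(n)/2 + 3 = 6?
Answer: 14400/197 ≈ 73.096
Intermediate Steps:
N(n) = 6 (N(n) = -6 + 2*6 = -6 + 12 = 6)
y(U) = 20*U² (y(U) = -4*(-5*U)*U = -(-20)*U² = 20*U²)
y((-13 + 3)*(N(-2) + 0))/985 = (20*((-13 + 3)*(6 + 0))²)/985 = (20*(-10*6)²)*(1/985) = (20*(-60)²)*(1/985) = (20*3600)*(1/985) = 72000*(1/985) = 14400/197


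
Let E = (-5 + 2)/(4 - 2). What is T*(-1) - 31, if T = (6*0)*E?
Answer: -31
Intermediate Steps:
E = -3/2 ≈ -1.5000
T = 0 (T = (6*0)*(-3/2) = 0*(-3/2) = 0)
T*(-1) - 31 = 0*(-1) - 31 = 0 - 31 = -31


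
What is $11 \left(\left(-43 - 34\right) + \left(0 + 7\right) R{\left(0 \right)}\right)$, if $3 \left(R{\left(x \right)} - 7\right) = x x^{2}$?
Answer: $-308$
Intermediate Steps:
$R{\left(x \right)} = 7 + \frac{x^{3}}{3}$ ($R{\left(x \right)} = 7 + \frac{x x^{2}}{3} = 7 + \frac{x^{3}}{3}$)
$11 \left(\left(-43 - 34\right) + \left(0 + 7\right) R{\left(0 \right)}\right) = 11 \left(\left(-43 - 34\right) + \left(0 + 7\right) \left(7 + \frac{0^{3}}{3}\right)\right) = 11 \left(\left(-43 - 34\right) + 7 \left(7 + \frac{1}{3} \cdot 0\right)\right) = 11 \left(-77 + 7 \left(7 + 0\right)\right) = 11 \left(-77 + 7 \cdot 7\right) = 11 \left(-77 + 49\right) = 11 \left(-28\right) = -308$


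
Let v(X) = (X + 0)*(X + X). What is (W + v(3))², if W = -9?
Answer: 81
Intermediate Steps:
v(X) = 2*X² (v(X) = X*(2*X) = 2*X²)
(W + v(3))² = (-9 + 2*3²)² = (-9 + 2*9)² = (-9 + 18)² = 9² = 81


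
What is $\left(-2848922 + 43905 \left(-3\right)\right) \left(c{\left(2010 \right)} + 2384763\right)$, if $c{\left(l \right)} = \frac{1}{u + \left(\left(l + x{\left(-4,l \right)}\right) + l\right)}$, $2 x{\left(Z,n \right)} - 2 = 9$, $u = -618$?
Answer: $- \frac{48441788969882539}{6815} \approx -7.1081 \cdot 10^{12}$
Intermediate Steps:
$x{\left(Z,n \right)} = \frac{11}{2}$ ($x{\left(Z,n \right)} = 1 + \frac{1}{2} \cdot 9 = 1 + \frac{9}{2} = \frac{11}{2}$)
$c{\left(l \right)} = \frac{1}{- \frac{1225}{2} + 2 l}$ ($c{\left(l \right)} = \frac{1}{-618 + \left(\left(l + \frac{11}{2}\right) + l\right)} = \frac{1}{-618 + \left(\left(\frac{11}{2} + l\right) + l\right)} = \frac{1}{-618 + \left(\frac{11}{2} + 2 l\right)} = \frac{1}{- \frac{1225}{2} + 2 l}$)
$\left(-2848922 + 43905 \left(-3\right)\right) \left(c{\left(2010 \right)} + 2384763\right) = \left(-2848922 + 43905 \left(-3\right)\right) \left(\frac{2}{-1225 + 4 \cdot 2010} + 2384763\right) = \left(-2848922 - 131715\right) \left(\frac{2}{-1225 + 8040} + 2384763\right) = - 2980637 \left(\frac{2}{6815} + 2384763\right) = \left(-2980637\right) \frac{16252159847}{6815} = - \frac{48441788969882539}{6815}$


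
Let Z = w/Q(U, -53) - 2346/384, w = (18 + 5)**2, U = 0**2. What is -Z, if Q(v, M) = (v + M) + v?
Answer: 54579/3392 ≈ 16.091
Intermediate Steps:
U = 0
Q(v, M) = M + 2*v (Q(v, M) = (M + v) + v = M + 2*v)
w = 529 (w = 23**2 = 529)
Z = -54579/3392 (Z = 529/(-53 + 2*0) - 2346/384 = 529/(-53 + 0) - 2346*1/384 = 529/(-53) - 391/64 = 529*(-1/53) - 391/64 = -529/53 - 391/64 = -54579/3392 ≈ -16.091)
-Z = -1*(-54579/3392) = 54579/3392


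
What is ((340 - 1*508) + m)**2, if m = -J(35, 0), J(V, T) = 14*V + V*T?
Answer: 432964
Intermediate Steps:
J(V, T) = 14*V + T*V
m = -490 (m = -35*(14 + 0) = -35*14 = -1*490 = -490)
((340 - 1*508) + m)**2 = ((340 - 1*508) - 490)**2 = ((340 - 508) - 490)**2 = (-168 - 490)**2 = (-658)**2 = 432964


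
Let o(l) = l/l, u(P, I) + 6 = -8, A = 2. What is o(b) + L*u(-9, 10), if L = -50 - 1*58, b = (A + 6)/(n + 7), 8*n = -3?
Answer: 1513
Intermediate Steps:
n = -3/8 (n = (1/8)*(-3) = -3/8 ≈ -0.37500)
u(P, I) = -14 (u(P, I) = -6 - 8 = -14)
b = 64/53 (b = (2 + 6)/(-3/8 + 7) = 8/(53/8) = 8*(8/53) = 64/53 ≈ 1.2075)
L = -108 (L = -50 - 58 = -108)
o(l) = 1
o(b) + L*u(-9, 10) = 1 - 108*(-14) = 1 + 1512 = 1513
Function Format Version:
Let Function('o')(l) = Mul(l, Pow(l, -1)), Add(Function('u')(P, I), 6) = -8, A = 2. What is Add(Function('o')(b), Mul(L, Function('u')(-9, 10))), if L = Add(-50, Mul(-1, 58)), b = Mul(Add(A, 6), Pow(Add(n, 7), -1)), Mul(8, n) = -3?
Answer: 1513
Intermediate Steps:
n = Rational(-3, 8) (n = Mul(Rational(1, 8), -3) = Rational(-3, 8) ≈ -0.37500)
Function('u')(P, I) = -14 (Function('u')(P, I) = Add(-6, -8) = -14)
b = Rational(64, 53) (b = Mul(Add(2, 6), Pow(Add(Rational(-3, 8), 7), -1)) = Mul(8, Pow(Rational(53, 8), -1)) = Mul(8, Rational(8, 53)) = Rational(64, 53) ≈ 1.2075)
L = -108 (L = Add(-50, -58) = -108)
Function('o')(l) = 1
Add(Function('o')(b), Mul(L, Function('u')(-9, 10))) = Add(1, Mul(-108, -14)) = Add(1, 1512) = 1513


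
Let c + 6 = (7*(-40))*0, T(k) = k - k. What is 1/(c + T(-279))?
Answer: -⅙ ≈ -0.16667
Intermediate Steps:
T(k) = 0
c = -6 (c = -6 + (7*(-40))*0 = -6 - 280*0 = -6 + 0 = -6)
1/(c + T(-279)) = 1/(-6 + 0) = 1/(-6) = -⅙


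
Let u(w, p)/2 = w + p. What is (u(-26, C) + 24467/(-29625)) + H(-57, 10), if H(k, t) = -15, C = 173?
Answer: 8240908/29625 ≈ 278.17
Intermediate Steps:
u(w, p) = 2*p + 2*w (u(w, p) = 2*(w + p) = 2*(p + w) = 2*p + 2*w)
(u(-26, C) + 24467/(-29625)) + H(-57, 10) = ((2*173 + 2*(-26)) + 24467/(-29625)) - 15 = ((346 - 52) + 24467*(-1/29625)) - 15 = (294 - 24467/29625) - 15 = 8685283/29625 - 15 = 8240908/29625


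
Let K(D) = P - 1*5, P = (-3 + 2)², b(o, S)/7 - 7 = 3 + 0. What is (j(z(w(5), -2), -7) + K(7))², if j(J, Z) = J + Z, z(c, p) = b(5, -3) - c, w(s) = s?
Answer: 2916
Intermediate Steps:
b(o, S) = 70 (b(o, S) = 49 + 7*(3 + 0) = 49 + 7*3 = 49 + 21 = 70)
P = 1 (P = (-1)² = 1)
K(D) = -4 (K(D) = 1 - 1*5 = 1 - 5 = -4)
z(c, p) = 70 - c
(j(z(w(5), -2), -7) + K(7))² = (((70 - 1*5) - 7) - 4)² = (((70 - 5) - 7) - 4)² = ((65 - 7) - 4)² = (58 - 4)² = 54² = 2916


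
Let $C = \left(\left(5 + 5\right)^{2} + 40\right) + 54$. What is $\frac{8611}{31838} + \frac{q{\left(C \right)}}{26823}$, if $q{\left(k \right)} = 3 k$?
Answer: $\frac{83167523}{284663558} \approx 0.29216$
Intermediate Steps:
$C = 194$ ($C = \left(10^{2} + 40\right) + 54 = \left(100 + 40\right) + 54 = 140 + 54 = 194$)
$\frac{8611}{31838} + \frac{q{\left(C \right)}}{26823} = \frac{8611}{31838} + \frac{3 \cdot 194}{26823} = 8611 \cdot \frac{1}{31838} + 582 \cdot \frac{1}{26823} = \frac{8611}{31838} + \frac{194}{8941} = \frac{83167523}{284663558}$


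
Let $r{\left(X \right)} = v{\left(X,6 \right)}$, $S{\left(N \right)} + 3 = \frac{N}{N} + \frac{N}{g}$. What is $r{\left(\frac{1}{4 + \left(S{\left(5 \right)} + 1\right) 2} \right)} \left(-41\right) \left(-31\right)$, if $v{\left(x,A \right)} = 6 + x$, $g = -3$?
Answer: $\frac{26691}{4} \approx 6672.8$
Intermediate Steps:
$S{\left(N \right)} = -2 - \frac{N}{3}$ ($S{\left(N \right)} = -3 + \left(\frac{N}{N} + \frac{N}{-3}\right) = -3 + \left(1 + N \left(- \frac{1}{3}\right)\right) = -3 - \left(-1 + \frac{N}{3}\right) = -2 - \frac{N}{3}$)
$r{\left(X \right)} = 6 + X$
$r{\left(\frac{1}{4 + \left(S{\left(5 \right)} + 1\right) 2} \right)} \left(-41\right) \left(-31\right) = \left(6 + \frac{1}{4 + \left(\left(-2 - \frac{5}{3}\right) + 1\right) 2}\right) \left(-41\right) \left(-31\right) = \left(6 + \frac{1}{4 + \left(- \frac{11}{3} + 1\right) 2}\right) \left(-41\right) \left(-31\right) = \left(6 + \frac{1}{4 - \frac{16}{3}}\right) \left(-41\right) \left(-31\right) = \left(6 + \frac{1}{- \frac{4}{3}}\right) \left(-41\right) \left(-31\right) = \left(6 - \frac{3}{4}\right) \left(-41\right) \left(-31\right) = \frac{21}{4} \left(-41\right) \left(-31\right) = \left(- \frac{861}{4}\right) \left(-31\right) = \frac{26691}{4}$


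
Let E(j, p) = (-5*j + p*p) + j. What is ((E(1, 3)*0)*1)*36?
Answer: 0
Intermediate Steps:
E(j, p) = p² - 4*j (E(j, p) = (-5*j + p²) + j = (p² - 5*j) + j = p² - 4*j)
((E(1, 3)*0)*1)*36 = (((3² - 4*1)*0)*1)*36 = (((9 - 4)*0)*1)*36 = ((5*0)*1)*36 = (0*1)*36 = 0*36 = 0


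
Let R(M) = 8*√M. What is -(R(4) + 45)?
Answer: -61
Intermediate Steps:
-(R(4) + 45) = -(8*√4 + 45) = -(8*2 + 45) = -(16 + 45) = -1*61 = -61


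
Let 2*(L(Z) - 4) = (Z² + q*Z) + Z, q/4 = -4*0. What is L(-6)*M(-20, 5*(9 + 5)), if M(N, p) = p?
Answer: 1330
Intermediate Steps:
q = 0 (q = 4*(-4*0) = 4*0 = 0)
L(Z) = 4 + Z/2 + Z²/2 (L(Z) = 4 + ((Z² + 0*Z) + Z)/2 = 4 + ((Z² + 0) + Z)/2 = 4 + (Z² + Z)/2 = 4 + (Z + Z²)/2 = 4 + (Z/2 + Z²/2) = 4 + Z/2 + Z²/2)
L(-6)*M(-20, 5*(9 + 5)) = (4 + (½)*(-6) + (½)*(-6)²)*(5*(9 + 5)) = (4 - 3 + (½)*36)*(5*14) = (4 - 3 + 18)*70 = 19*70 = 1330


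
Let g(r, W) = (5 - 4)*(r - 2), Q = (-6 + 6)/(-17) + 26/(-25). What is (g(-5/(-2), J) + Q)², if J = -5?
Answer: 729/2500 ≈ 0.29160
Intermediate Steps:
Q = -26/25 (Q = 0*(-1/17) + 26*(-1/25) = 0 - 26/25 = -26/25 ≈ -1.0400)
g(r, W) = -2 + r (g(r, W) = 1*(-2 + r) = -2 + r)
(g(-5/(-2), J) + Q)² = ((-2 - 5/(-2)) - 26/25)² = ((-2 - 5*(-½)) - 26/25)² = ((-2 + 5/2) - 26/25)² = (½ - 26/25)² = (-27/50)² = 729/2500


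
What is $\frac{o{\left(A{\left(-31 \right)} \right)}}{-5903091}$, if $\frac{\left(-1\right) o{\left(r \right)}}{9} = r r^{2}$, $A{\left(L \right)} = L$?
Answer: $- \frac{29791}{655899} \approx -0.04542$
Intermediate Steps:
$o{\left(r \right)} = - 9 r^{3}$ ($o{\left(r \right)} = - 9 r r^{2} = - 9 r^{3}$)
$\frac{o{\left(A{\left(-31 \right)} \right)}}{-5903091} = \frac{\left(-9\right) \left(-31\right)^{3}}{-5903091} = \left(-9\right) \left(-29791\right) \left(- \frac{1}{5903091}\right) = 268119 \left(- \frac{1}{5903091}\right) = - \frac{29791}{655899}$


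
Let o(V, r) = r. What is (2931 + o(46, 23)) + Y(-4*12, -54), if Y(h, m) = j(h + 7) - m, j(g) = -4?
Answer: 3004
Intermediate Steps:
Y(h, m) = -4 - m
(2931 + o(46, 23)) + Y(-4*12, -54) = (2931 + 23) + (-4 - 1*(-54)) = 2954 + (-4 + 54) = 2954 + 50 = 3004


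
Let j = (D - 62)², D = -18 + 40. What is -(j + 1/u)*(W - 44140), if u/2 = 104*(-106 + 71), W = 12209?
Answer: 371932256069/7280 ≈ 5.1090e+7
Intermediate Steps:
D = 22
u = -7280 (u = 2*(104*(-106 + 71)) = 2*(104*(-35)) = 2*(-3640) = -7280)
j = 1600 (j = (22 - 62)² = (-40)² = 1600)
-(j + 1/u)*(W - 44140) = -(1600 + 1/(-7280))*(12209 - 44140) = -(1600 - 1/7280)*(-31931) = -11647999*(-31931)/7280 = -1*(-371932256069/7280) = 371932256069/7280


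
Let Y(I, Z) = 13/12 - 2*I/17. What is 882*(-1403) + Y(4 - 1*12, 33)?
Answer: -252438571/204 ≈ -1.2374e+6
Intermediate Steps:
Y(I, Z) = 13/12 - 2*I/17 (Y(I, Z) = 13*(1/12) - 2*I*(1/17) = 13/12 - 2*I/17)
882*(-1403) + Y(4 - 1*12, 33) = 882*(-1403) + (13/12 - 2*(4 - 1*12)/17) = -1237446 + (13/12 - 2*(4 - 12)/17) = -1237446 + (13/12 - 2/17*(-8)) = -1237446 + (13/12 + 16/17) = -1237446 + 413/204 = -252438571/204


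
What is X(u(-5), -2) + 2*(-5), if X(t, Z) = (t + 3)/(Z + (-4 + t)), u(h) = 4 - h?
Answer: -6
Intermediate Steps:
X(t, Z) = (3 + t)/(-4 + Z + t)
X(u(-5), -2) + 2*(-5) = (3 + (4 - 1*(-5)))/(-4 - 2 + (4 - 1*(-5))) + 2*(-5) = (3 + (4 + 5))/(-4 - 2 + (4 + 5)) - 10 = (3 + 9)/(-4 - 2 + 9) - 10 = 12/3 - 10 = (⅓)*12 - 10 = 4 - 10 = -6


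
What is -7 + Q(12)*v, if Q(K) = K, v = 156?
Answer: 1865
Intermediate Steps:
-7 + Q(12)*v = -7 + 12*156 = -7 + 1872 = 1865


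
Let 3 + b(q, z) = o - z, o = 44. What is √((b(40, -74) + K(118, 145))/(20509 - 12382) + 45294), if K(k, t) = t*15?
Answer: 2*√83100071271/2709 ≈ 212.82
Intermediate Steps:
K(k, t) = 15*t
b(q, z) = 41 - z (b(q, z) = -3 + (44 - z) = 41 - z)
√((b(40, -74) + K(118, 145))/(20509 - 12382) + 45294) = √(((41 - 1*(-74)) + 15*145)/(20509 - 12382) + 45294) = √(((41 + 74) + 2175)/8127 + 45294) = √((115 + 2175)*(1/8127) + 45294) = √(2290*(1/8127) + 45294) = √(2290/8127 + 45294) = √(368106628/8127) = 2*√83100071271/2709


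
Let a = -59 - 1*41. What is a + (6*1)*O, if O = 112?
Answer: 572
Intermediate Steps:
a = -100 (a = -59 - 41 = -100)
a + (6*1)*O = -100 + (6*1)*112 = -100 + 6*112 = -100 + 672 = 572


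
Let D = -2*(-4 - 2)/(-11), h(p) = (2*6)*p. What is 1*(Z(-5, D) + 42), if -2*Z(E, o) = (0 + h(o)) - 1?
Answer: 1079/22 ≈ 49.045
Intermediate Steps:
h(p) = 12*p
D = -12/11 (D = -2*(-6)*(-1/11) = 12*(-1/11) = -12/11 ≈ -1.0909)
Z(E, o) = ½ - 6*o (Z(E, o) = -((0 + 12*o) - 1)/2 = -(12*o - 1)/2 = -(-1 + 12*o)/2 = ½ - 6*o)
1*(Z(-5, D) + 42) = 1*((½ - 6*(-12/11)) + 42) = 1*((½ + 72/11) + 42) = 1*(155/22 + 42) = 1*(1079/22) = 1079/22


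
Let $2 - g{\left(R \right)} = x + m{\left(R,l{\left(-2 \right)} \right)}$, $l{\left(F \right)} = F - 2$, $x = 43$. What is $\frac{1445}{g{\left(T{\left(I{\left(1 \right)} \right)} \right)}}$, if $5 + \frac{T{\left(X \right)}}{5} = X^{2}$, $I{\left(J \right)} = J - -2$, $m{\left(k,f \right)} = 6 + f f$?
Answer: $- \frac{1445}{63} \approx -22.936$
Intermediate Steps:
$l{\left(F \right)} = -2 + F$
$m{\left(k,f \right)} = 6 + f^{2}$
$I{\left(J \right)} = 2 + J$ ($I{\left(J \right)} = J + 2 = 2 + J$)
$T{\left(X \right)} = -25 + 5 X^{2}$
$g{\left(R \right)} = -63$ ($g{\left(R \right)} = 2 - \left(43 + \left(6 + \left(-2 - 2\right)^{2}\right)\right) = 2 - \left(43 + \left(6 + \left(-4\right)^{2}\right)\right) = 2 - \left(43 + \left(6 + 16\right)\right) = 2 - \left(43 + 22\right) = 2 - 65 = -63$)
$\frac{1445}{g{\left(T{\left(I{\left(1 \right)} \right)} \right)}} = \frac{1445}{-63} = 1445 \left(- \frac{1}{63}\right) = - \frac{1445}{63}$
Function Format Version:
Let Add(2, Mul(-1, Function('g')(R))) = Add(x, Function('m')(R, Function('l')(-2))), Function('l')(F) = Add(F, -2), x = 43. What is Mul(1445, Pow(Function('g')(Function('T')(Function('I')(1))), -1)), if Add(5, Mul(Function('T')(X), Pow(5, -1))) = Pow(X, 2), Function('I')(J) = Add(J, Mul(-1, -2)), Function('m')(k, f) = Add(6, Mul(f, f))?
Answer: Rational(-1445, 63) ≈ -22.936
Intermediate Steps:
Function('l')(F) = Add(-2, F)
Function('m')(k, f) = Add(6, Pow(f, 2))
Function('I')(J) = Add(2, J) (Function('I')(J) = Add(J, 2) = Add(2, J))
Function('T')(X) = Add(-25, Mul(5, Pow(X, 2)))
Function('g')(R) = -63 (Function('g')(R) = Add(2, Mul(-1, Add(43, Add(6, Pow(Add(-2, -2), 2))))) = Add(2, Mul(-1, Add(43, Add(6, Pow(-4, 2))))) = Add(2, Mul(-1, Add(43, Add(6, 16)))) = Add(2, Mul(-1, Add(43, 22))) = Add(2, Mul(-1, 65)) = Add(2, -65) = -63)
Mul(1445, Pow(Function('g')(Function('T')(Function('I')(1))), -1)) = Mul(1445, Pow(-63, -1)) = Mul(1445, Rational(-1, 63)) = Rational(-1445, 63)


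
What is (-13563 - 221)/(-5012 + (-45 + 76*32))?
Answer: 13784/2625 ≈ 5.2510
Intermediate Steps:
(-13563 - 221)/(-5012 + (-45 + 76*32)) = -13784/(-5012 + (-45 + 2432)) = -13784/(-5012 + 2387) = -13784/(-2625) = -13784*(-1/2625) = 13784/2625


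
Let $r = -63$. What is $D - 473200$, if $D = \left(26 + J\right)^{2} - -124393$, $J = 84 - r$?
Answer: $-318878$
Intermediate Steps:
$J = 147$ ($J = 84 - -63 = 84 + 63 = 147$)
$D = 154322$ ($D = \left(26 + 147\right)^{2} - -124393 = 173^{2} + 124393 = 29929 + 124393 = 154322$)
$D - 473200 = 154322 - 473200 = -318878$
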